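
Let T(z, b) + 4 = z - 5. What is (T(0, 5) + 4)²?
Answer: 25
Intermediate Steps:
T(z, b) = -9 + z (T(z, b) = -4 + (z - 5) = -4 + (-5 + z) = -9 + z)
(T(0, 5) + 4)² = ((-9 + 0) + 4)² = (-9 + 4)² = (-5)² = 25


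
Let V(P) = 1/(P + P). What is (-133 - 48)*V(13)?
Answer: -181/26 ≈ -6.9615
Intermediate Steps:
V(P) = 1/(2*P)
(-133 - 48)*V(13) = (-133 - 48)*((1/2)/13) = -181/(2*13) = -181*1/26 = -181/26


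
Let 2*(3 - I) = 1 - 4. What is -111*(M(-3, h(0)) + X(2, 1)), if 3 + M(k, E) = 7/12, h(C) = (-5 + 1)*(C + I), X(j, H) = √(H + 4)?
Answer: 1073/4 - 111*√5 ≈ 20.046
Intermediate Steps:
I = 9/2 (I = 3 - (1 - 4)/2 = 3 - ½*(-3) = 3 + 3/2 = 9/2 ≈ 4.5000)
X(j, H) = √(4 + H)
h(C) = -18 - 4*C (h(C) = (-5 + 1)*(C + 9/2) = -4*(9/2 + C) = -18 - 4*C)
M(k, E) = -29/12 (M(k, E) = -3 + 7/12 = -29/12)
-111*(M(-3, h(0)) + X(2, 1)) = -111*(-29/12 + √(4 + 1)) = -111*(-29/12 + √5) = 1073/4 - 111*√5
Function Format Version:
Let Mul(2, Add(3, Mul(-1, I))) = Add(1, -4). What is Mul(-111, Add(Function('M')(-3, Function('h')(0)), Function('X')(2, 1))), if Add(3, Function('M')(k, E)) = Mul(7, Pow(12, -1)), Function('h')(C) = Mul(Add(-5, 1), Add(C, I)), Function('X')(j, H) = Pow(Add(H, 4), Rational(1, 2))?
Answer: Add(Rational(1073, 4), Mul(-111, Pow(5, Rational(1, 2)))) ≈ 20.046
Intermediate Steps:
I = Rational(9, 2) (I = Add(3, Mul(Rational(-1, 2), Add(1, -4))) = Add(3, Mul(Rational(-1, 2), -3)) = Add(3, Rational(3, 2)) = Rational(9, 2) ≈ 4.5000)
Function('X')(j, H) = Pow(Add(4, H), Rational(1, 2))
Function('h')(C) = Add(-18, Mul(-4, C)) (Function('h')(C) = Mul(Add(-5, 1), Add(C, Rational(9, 2))) = Mul(-4, Add(Rational(9, 2), C)) = Add(-18, Mul(-4, C)))
Function('M')(k, E) = Rational(-29, 12) (Function('M')(k, E) = Add(-3, Mul(7, Pow(12, -1))) = Add(-3, Mul(7, Rational(1, 12))) = Add(-3, Rational(7, 12)) = Rational(-29, 12))
Mul(-111, Add(Function('M')(-3, Function('h')(0)), Function('X')(2, 1))) = Mul(-111, Add(Rational(-29, 12), Pow(Add(4, 1), Rational(1, 2)))) = Mul(-111, Add(Rational(-29, 12), Pow(5, Rational(1, 2)))) = Add(Rational(1073, 4), Mul(-111, Pow(5, Rational(1, 2))))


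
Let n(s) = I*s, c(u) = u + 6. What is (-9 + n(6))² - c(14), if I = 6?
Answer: 709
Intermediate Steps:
c(u) = 6 + u
n(s) = 6*s
(-9 + n(6))² - c(14) = (-9 + 6*6)² - (6 + 14) = (-9 + 36)² - 1*20 = 27² - 20 = 729 - 20 = 709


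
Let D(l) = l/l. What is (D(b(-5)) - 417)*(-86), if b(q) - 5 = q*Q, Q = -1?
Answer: 35776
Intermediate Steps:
b(q) = 5 - q (b(q) = 5 + q*(-1) = 5 - q)
D(l) = 1
(D(b(-5)) - 417)*(-86) = (1 - 417)*(-86) = -416*(-86) = 35776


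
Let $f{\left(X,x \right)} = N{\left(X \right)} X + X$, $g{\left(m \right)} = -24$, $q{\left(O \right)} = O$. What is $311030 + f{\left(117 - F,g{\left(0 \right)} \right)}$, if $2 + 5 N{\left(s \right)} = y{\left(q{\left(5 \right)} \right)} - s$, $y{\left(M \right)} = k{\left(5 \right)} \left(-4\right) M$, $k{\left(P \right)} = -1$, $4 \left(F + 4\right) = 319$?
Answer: $\frac{4974071}{16} \approx 3.1088 \cdot 10^{5}$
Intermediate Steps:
$F = \frac{303}{4}$ ($F = -4 + \frac{1}{4} \cdot 319 = -4 + \frac{319}{4} = \frac{303}{4} \approx 75.75$)
$y{\left(M \right)} = 4 M$ ($y{\left(M \right)} = \left(-1\right) \left(-4\right) M = 4 M$)
$N{\left(s \right)} = \frac{18}{5} - \frac{s}{5}$ ($N{\left(s \right)} = - \frac{2}{5} + \frac{4 \cdot 5 - s}{5} = - \frac{2}{5} + \frac{20 - s}{5} = - \frac{2}{5} - \left(-4 + \frac{s}{5}\right) = \frac{18}{5} - \frac{s}{5}$)
$f{\left(X,x \right)} = X + X \left(\frac{18}{5} - \frac{X}{5}\right)$ ($f{\left(X,x \right)} = \left(\frac{18}{5} - \frac{X}{5}\right) X + X = X \left(\frac{18}{5} - \frac{X}{5}\right) + X = X + X \left(\frac{18}{5} - \frac{X}{5}\right)$)
$311030 + f{\left(117 - F,g{\left(0 \right)} \right)} = 311030 + \frac{\left(117 - \frac{303}{4}\right) \left(23 - \left(117 - \frac{303}{4}\right)\right)}{5} = 311030 + \frac{1}{5} \cdot \frac{165}{4} \left(23 - \frac{165}{4}\right) = 311030 + \frac{1}{5} \cdot \frac{165}{4} \left(- \frac{73}{4}\right) = 311030 - \frac{2409}{16} = \frac{4974071}{16}$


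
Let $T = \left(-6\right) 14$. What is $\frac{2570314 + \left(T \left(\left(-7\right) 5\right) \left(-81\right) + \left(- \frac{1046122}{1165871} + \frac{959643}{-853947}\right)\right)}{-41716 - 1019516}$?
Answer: $- \frac{12285142141580159}{5590233517481456} \approx -2.1976$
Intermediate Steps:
$T = -84$
$\frac{2570314 + \left(T \left(\left(-7\right) 5\right) \left(-81\right) + \left(- \frac{1046122}{1165871} + \frac{959643}{-853947}\right)\right)}{-41716 - 1019516} = \frac{2570314 + \left(- 84 \left(\left(-7\right) 5\right) \left(-81\right) + \left(- \frac{1046122}{1165871} + \frac{959643}{-853947}\right)\right)}{-41716 - 1019516} = \frac{2570314 + \left(\left(-84\right) \left(-35\right) \left(-81\right) + \left(\left(-1046122\right) \frac{1}{1165871} + 959643 \left(- \frac{1}{853947}\right)\right)\right)}{-1061232} = \left(2570314 + \left(2940 \left(-81\right) - \frac{31938931549}{15803048299}\right)\right) \left(- \frac{1}{1061232}\right) = \left(2570314 - \frac{3763369860855409}{15803048299}\right) \left(- \frac{1}{1061232}\right) = \frac{36855426424740477}{15803048299} \left(- \frac{1}{1061232}\right) = - \frac{12285142141580159}{5590233517481456}$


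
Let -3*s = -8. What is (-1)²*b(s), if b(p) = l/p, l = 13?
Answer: 39/8 ≈ 4.8750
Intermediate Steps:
s = 8/3 (s = -⅓*(-8) = 8/3 ≈ 2.6667)
b(p) = 13/p
(-1)²*b(s) = (-1)²*(13/(8/3)) = 1*(13*(3/8)) = 1*(39/8) = 39/8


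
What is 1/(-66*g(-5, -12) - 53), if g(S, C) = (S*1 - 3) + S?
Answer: 1/805 ≈ 0.0012422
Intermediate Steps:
g(S, C) = -3 + 2*S (g(S, C) = (S - 3) + S = (-3 + S) + S = -3 + 2*S)
1/(-66*g(-5, -12) - 53) = 1/(-66*(-3 + 2*(-5)) - 53) = 1/(-66*(-3 - 10) - 53) = 1/(-66*(-13) - 53) = 1/(858 - 53) = 1/805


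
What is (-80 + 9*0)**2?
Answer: 6400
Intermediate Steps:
(-80 + 9*0)**2 = (-80 + 0)**2 = (-80)**2 = 6400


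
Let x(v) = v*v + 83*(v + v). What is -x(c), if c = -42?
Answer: 5208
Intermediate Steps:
x(v) = v² + 166*v (x(v) = v² + 83*(2*v) = v² + 166*v)
-x(c) = -(-42)*(166 - 42) = -(-42)*124 = -1*(-5208) = 5208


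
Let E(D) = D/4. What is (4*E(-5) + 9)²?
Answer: 16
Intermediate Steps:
E(D) = D/4 (E(D) = D*(¼) = D/4)
(4*E(-5) + 9)² = (4*((¼)*(-5)) + 9)² = (4*(-5/4) + 9)² = (-5 + 9)² = 4² = 16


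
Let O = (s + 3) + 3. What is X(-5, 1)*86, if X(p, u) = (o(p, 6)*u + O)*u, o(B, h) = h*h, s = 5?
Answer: 4042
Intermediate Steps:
o(B, h) = h**2
O = 11 (O = (5 + 3) + 3 = 8 + 3 = 11)
X(p, u) = u*(11 + 36*u) (X(p, u) = (6**2*u + 11)*u = (36*u + 11)*u = (11 + 36*u)*u = u*(11 + 36*u))
X(-5, 1)*86 = (1*(11 + 36*1))*86 = (1*(11 + 36))*86 = (1*47)*86 = 47*86 = 4042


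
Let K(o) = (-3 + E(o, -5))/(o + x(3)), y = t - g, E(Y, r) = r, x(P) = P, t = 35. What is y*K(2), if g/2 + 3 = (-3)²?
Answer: -184/5 ≈ -36.800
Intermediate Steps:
g = 12 (g = -6 + 2*(-3)² = -6 + 2*9 = -6 + 18 = 12)
y = 23 (y = 35 - 1*12 = 35 - 12 = 23)
K(o) = -8/(3 + o) (K(o) = (-3 - 5)/(o + 3) = -8/(3 + o))
y*K(2) = 23*(-8/(3 + 2)) = 23*(-8/5) = -184/5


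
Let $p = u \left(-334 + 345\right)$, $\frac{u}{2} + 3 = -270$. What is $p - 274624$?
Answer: $-280630$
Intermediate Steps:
$u = -546$ ($u = -6 + 2 \left(-270\right) = -6 - 540 = -546$)
$p = -6006$ ($p = - 546 \left(-334 + 345\right) = \left(-546\right) 11 = -6006$)
$p - 274624 = -6006 - 274624 = -280630$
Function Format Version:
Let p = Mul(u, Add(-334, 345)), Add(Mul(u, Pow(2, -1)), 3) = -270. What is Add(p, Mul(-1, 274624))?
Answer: -280630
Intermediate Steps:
u = -546 (u = Add(-6, Mul(2, -270)) = Add(-6, -540) = -546)
p = -6006 (p = Mul(-546, Add(-334, 345)) = Mul(-546, 11) = -6006)
Add(p, Mul(-1, 274624)) = Add(-6006, Mul(-1, 274624)) = Add(-6006, -274624) = -280630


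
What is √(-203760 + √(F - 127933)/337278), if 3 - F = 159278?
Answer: √(-643861502947440 + 56213*I*√7978)/56213 ≈ 1.76e-6 + 451.4*I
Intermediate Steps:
F = -159275 (F = 3 - 1*159278 = 3 - 159278 = -159275)
√(-203760 + √(F - 127933)/337278) = √(-203760 + √(-159275 - 127933)/337278) = √(-203760 + √(-287208)*(1/337278)) = √(-203760 + (6*I*√7978)*(1/337278)) = √(-203760 + I*√7978/56213)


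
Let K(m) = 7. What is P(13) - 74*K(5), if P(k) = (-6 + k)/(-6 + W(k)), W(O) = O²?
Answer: -84427/163 ≈ -517.96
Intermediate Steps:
P(k) = (-6 + k)/(-6 + k²)
P(13) - 74*K(5) = (-6 + 13)/(-6 + 13²) - 74*7 = 7/(-6 + 169) - 518 = 7/163 - 518 = -84427/163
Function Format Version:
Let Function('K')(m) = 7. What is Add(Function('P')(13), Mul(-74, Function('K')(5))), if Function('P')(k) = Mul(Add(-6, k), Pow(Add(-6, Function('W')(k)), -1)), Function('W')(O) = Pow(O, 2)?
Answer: Rational(-84427, 163) ≈ -517.96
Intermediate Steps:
Function('P')(k) = Mul(Pow(Add(-6, Pow(k, 2)), -1), Add(-6, k)) (Function('P')(k) = Mul(Add(-6, k), Pow(Add(-6, Pow(k, 2)), -1)) = Mul(Pow(Add(-6, Pow(k, 2)), -1), Add(-6, k)))
Add(Function('P')(13), Mul(-74, Function('K')(5))) = Add(Mul(Pow(Add(-6, Pow(13, 2)), -1), Add(-6, 13)), Mul(-74, 7)) = Add(Mul(Pow(Add(-6, 169), -1), 7), -518) = Add(Mul(Pow(163, -1), 7), -518) = Add(Mul(Rational(1, 163), 7), -518) = Add(Rational(7, 163), -518) = Rational(-84427, 163)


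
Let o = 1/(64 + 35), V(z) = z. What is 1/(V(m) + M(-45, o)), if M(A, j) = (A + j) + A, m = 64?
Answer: -99/2573 ≈ -0.038476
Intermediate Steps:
o = 1/99 ≈ 0.010101
M(A, j) = j + 2*A
1/(V(m) + M(-45, o)) = 1/(64 + (1/99 + 2*(-45))) = 1/(64 + (1/99 - 90)) = 1/(64 - 8909/99) = 1/(-2573/99) = -99/2573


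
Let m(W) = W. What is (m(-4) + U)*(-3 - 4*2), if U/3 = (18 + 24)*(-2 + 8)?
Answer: -8272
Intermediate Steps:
U = 756 (U = 3*((18 + 24)*(-2 + 8)) = 3*(42*6) = 3*252 = 756)
(m(-4) + U)*(-3 - 4*2) = (-4 + 756)*(-3 - 4*2) = 752*(-3 - 8) = 752*(-11) = -8272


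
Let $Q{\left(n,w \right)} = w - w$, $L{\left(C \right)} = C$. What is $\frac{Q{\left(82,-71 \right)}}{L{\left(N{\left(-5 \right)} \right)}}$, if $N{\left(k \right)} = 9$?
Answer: $0$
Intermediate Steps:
$Q{\left(n,w \right)} = 0$
$\frac{Q{\left(82,-71 \right)}}{L{\left(N{\left(-5 \right)} \right)}} = \frac{0}{9} = 0 \cdot \frac{1}{9} = 0$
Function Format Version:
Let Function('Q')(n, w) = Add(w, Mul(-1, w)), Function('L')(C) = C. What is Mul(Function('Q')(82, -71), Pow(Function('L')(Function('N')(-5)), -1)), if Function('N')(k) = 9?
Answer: 0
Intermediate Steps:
Function('Q')(n, w) = 0
Mul(Function('Q')(82, -71), Pow(Function('L')(Function('N')(-5)), -1)) = Mul(0, Pow(9, -1)) = Mul(0, Rational(1, 9)) = 0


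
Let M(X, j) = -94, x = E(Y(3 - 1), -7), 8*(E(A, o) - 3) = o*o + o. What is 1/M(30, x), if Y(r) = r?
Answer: -1/94 ≈ -0.010638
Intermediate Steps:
E(A, o) = 3 + o/8 + o²/8 (E(A, o) = 3 + (o*o + o)/8 = 3 + (o² + o)/8 = 3 + (o + o²)/8 = 3 + (o/8 + o²/8) = 3 + o/8 + o²/8)
x = 33/4 (x = 3 + (⅛)*(-7) + (⅛)*(-7)² = 3 - 7/8 + (⅛)*49 = 3 - 7/8 + 49/8 = 33/4 ≈ 8.2500)
1/M(30, x) = 1/(-94) = -1/94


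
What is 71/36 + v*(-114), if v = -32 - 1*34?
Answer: 270935/36 ≈ 7526.0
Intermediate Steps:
v = -66 (v = -32 - 34 = -66)
71/36 + v*(-114) = 71/36 - 66*(-114) = 71*(1/36) + 7524 = 71/36 + 7524 = 270935/36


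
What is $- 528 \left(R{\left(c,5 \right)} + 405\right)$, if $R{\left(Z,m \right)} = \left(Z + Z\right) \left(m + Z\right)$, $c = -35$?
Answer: $-1322640$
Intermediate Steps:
$R{\left(Z,m \right)} = 2 Z \left(Z + m\right)$
$- 528 \left(R{\left(c,5 \right)} + 405\right) = - 528 \left(2 \left(-35\right) \left(-35 + 5\right) + 405\right) = - 528 \left(2 \left(-35\right) \left(-30\right) + 405\right) = - 528 \left(2100 + 405\right) = \left(-528\right) 2505 = -1322640$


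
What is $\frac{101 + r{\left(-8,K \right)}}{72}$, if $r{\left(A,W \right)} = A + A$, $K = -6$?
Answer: $\frac{85}{72} \approx 1.1806$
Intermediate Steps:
$r{\left(A,W \right)} = 2 A$
$\frac{101 + r{\left(-8,K \right)}}{72} = \frac{101 + 2 \left(-8\right)}{72} = \left(101 - 16\right) \frac{1}{72} = 85 \cdot \frac{1}{72} = \frac{85}{72}$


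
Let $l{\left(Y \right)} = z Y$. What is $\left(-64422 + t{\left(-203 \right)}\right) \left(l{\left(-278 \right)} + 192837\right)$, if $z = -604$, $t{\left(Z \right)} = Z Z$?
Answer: $-8374066537$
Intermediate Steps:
$t{\left(Z \right)} = Z^{2}$
$l{\left(Y \right)} = - 604 Y$
$\left(-64422 + t{\left(-203 \right)}\right) \left(l{\left(-278 \right)} + 192837\right) = \left(-64422 + \left(-203\right)^{2}\right) \left(\left(-604\right) \left(-278\right) + 192837\right) = \left(-64422 + 41209\right) \left(167912 + 192837\right) = \left(-23213\right) 360749 = -8374066537$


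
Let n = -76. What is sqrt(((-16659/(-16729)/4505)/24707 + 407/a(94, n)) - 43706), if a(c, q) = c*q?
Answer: I*sqrt(1933455190441976224559444002810219510)/6651142335799580 ≈ 209.06*I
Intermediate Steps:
sqrt(((-16659/(-16729)/4505)/24707 + 407/a(94, n)) - 43706) = sqrt(((-16659/(-16729)/4505)/24707 + 407/((94*(-76)))) - 43706) = sqrt(((-16659*(-1/16729)*(1/4505))*(1/24707) + 407/(-7144)) - 43706) = sqrt((((16659/16729)*(1/4505))*(1/24707) + 407*(-1/7144)) - 43706) = sqrt(((16659/75364145)*(1/24707) - 407/7144) - 43706) = sqrt((16659/1862021930515 - 407/7144) - 43706) = sqrt(-757842806707709/13302284671599160 - 43706) = sqrt(-581390411699719594669/13302284671599160) = I*sqrt(1933455190441976224559444002810219510)/6651142335799580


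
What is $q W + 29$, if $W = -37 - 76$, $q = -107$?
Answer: $12120$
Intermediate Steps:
$W = -113$ ($W = -37 - 76 = -113$)
$q W + 29 = \left(-107\right) \left(-113\right) + 29 = 12091 + 29 = 12120$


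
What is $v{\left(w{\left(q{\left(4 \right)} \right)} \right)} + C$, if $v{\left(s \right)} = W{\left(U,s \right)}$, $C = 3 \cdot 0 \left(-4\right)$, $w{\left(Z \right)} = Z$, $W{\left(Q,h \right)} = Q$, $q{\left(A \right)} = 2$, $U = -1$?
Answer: $-1$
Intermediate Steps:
$C = 0$ ($C = 0 \left(-4\right) = 0$)
$v{\left(s \right)} = -1$
$v{\left(w{\left(q{\left(4 \right)} \right)} \right)} + C = -1 + 0 = -1$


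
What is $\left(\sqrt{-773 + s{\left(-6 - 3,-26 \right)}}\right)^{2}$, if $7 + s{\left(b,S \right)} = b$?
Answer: $-789$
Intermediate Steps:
$s{\left(b,S \right)} = -7 + b$
$\left(\sqrt{-773 + s{\left(-6 - 3,-26 \right)}}\right)^{2} = \left(\sqrt{-773 - 16}\right)^{2} = \left(\sqrt{-789}\right)^{2} = \left(i \sqrt{789}\right)^{2} = -789$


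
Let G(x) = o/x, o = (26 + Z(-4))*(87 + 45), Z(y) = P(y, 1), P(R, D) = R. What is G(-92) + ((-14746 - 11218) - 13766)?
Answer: -914516/23 ≈ -39762.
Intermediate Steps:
Z(y) = y
o = 2904 (o = (26 - 4)*(87 + 45) = 22*132 = 2904)
G(x) = 2904/x
G(-92) + ((-14746 - 11218) - 13766) = 2904/(-92) + ((-14746 - 11218) - 13766) = 2904*(-1/92) + (-25964 - 13766) = -726/23 - 39730 = -914516/23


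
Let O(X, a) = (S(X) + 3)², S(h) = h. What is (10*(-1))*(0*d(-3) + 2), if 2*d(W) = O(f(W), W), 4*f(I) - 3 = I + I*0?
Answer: -20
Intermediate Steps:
f(I) = ¾ + I/4 (f(I) = ¾ + (I + I*0)/4 = ¾ + (I + 0)/4 = ¾ + I/4)
O(X, a) = (3 + X)² (O(X, a) = (X + 3)² = (3 + X)²)
d(W) = (15/4 + W/4)²/2 (d(W) = (3 + (¾ + W/4))²/2 = (15/4 + W/4)²/2)
(10*(-1))*(0*d(-3) + 2) = (10*(-1))*(0*((15 - 3)²/32) + 2) = -10*(0*((1/32)*12²) + 2) = -10*(0*((1/32)*144) + 2) = -10*(0*(9/2) + 2) = -10*(0 + 2) = -10*2 = -20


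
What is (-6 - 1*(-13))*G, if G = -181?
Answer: -1267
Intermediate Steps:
(-6 - 1*(-13))*G = (-6 - 1*(-13))*(-181) = (-6 + 13)*(-181) = 7*(-181) = -1267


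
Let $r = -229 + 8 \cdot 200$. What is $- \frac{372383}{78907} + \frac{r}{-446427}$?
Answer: $- \frac{55450002346}{11742071763} \approx -4.7223$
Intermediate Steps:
$r = 1371$ ($r = -229 + 1600 = 1371$)
$- \frac{372383}{78907} + \frac{r}{-446427} = - \frac{372383}{78907} + \frac{1371}{-446427} = \left(-372383\right) \frac{1}{78907} + 1371 \left(- \frac{1}{446427}\right) = - \frac{372383}{78907} - \frac{457}{148809} = - \frac{55450002346}{11742071763}$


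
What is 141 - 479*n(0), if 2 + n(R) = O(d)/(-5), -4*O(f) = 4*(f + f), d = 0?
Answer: 1099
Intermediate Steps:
O(f) = -2*f (O(f) = -(f + f) = -2*f)
n(R) = -2 (n(R) = -2 - 2*0/(-5) = -2 + 0*(-⅕) = -2 + 0 = -2)
141 - 479*n(0) = 141 - 479*(-2) = 141 + 958 = 1099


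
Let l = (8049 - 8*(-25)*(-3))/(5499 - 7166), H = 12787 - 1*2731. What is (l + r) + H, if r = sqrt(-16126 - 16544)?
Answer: 16755903/1667 + 33*I*sqrt(30) ≈ 10052.0 + 180.75*I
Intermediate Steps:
r = 33*I*sqrt(30) (r = sqrt(-32670) = 33*I*sqrt(30) ≈ 180.75*I)
H = 10056 (H = 12787 - 2731 = 10056)
l = -7449/1667 (l = (8049 + 200*(-3))/(-1667) = (8049 - 600)*(-1/1667) = 7449*(-1/1667) = -7449/1667 ≈ -4.4685)
(l + r) + H = (-7449/1667 + 33*I*sqrt(30)) + 10056 = 16755903/1667 + 33*I*sqrt(30)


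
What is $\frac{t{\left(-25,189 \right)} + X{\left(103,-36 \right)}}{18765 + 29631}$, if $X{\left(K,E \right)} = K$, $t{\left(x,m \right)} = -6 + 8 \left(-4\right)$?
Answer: $\frac{65}{48396} \approx 0.0013431$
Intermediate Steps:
$t{\left(x,m \right)} = -38$ ($t{\left(x,m \right)} = -6 - 32 = -38$)
$\frac{t{\left(-25,189 \right)} + X{\left(103,-36 \right)}}{18765 + 29631} = \frac{-38 + 103}{18765 + 29631} = \frac{65}{48396}$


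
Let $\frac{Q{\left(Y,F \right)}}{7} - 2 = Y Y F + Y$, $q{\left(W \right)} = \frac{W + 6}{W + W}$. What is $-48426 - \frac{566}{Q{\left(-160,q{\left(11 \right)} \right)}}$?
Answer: $- \frac{36586669355}{755517} \approx -48426.0$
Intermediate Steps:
$q{\left(W \right)} = \frac{6 + W}{2 W}$
$Q{\left(Y,F \right)} = 14 + 7 Y + 7 F Y^{2}$ ($Q{\left(Y,F \right)} = 14 + 7 \left(Y Y F + Y\right) = 14 + 7 \left(Y^{2} F + Y\right) = 14 + 7 \left(F Y^{2} + Y\right) = 14 + 7 \left(Y + F Y^{2}\right) = 14 + \left(7 Y + 7 F Y^{2}\right) = 14 + 7 Y + 7 F Y^{2}$)
$-48426 - \frac{566}{Q{\left(-160,q{\left(11 \right)} \right)}} = -48426 - \frac{566}{14 + 7 \left(-160\right) + 7 \frac{6 + 11}{2 \cdot 11} \left(-160\right)^{2}} = -48426 - \frac{566}{14 - 1120 + 7 \cdot \frac{1}{2} \cdot \frac{1}{11} \cdot 17 \cdot 25600} = -48426 - \frac{566}{14 - 1120 + 7 \cdot \frac{17}{22} \cdot 25600} = -48426 - \frac{566}{14 - 1120 + \frac{1523200}{11}} = -48426 - \frac{566}{\frac{1511034}{11}} = -48426 - 566 \cdot \frac{11}{1511034} = -48426 - \frac{3113}{755517} = - \frac{36586669355}{755517}$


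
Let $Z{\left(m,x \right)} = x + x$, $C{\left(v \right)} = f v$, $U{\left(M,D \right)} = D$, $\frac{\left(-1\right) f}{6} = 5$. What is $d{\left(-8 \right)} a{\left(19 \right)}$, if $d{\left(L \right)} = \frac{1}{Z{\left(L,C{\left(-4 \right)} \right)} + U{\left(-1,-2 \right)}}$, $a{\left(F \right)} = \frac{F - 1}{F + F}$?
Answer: $\frac{9}{4522} \approx 0.0019903$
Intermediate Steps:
$f = -30$ ($f = \left(-6\right) 5 = -30$)
$a{\left(F \right)} = \frac{-1 + F}{2 F}$
$C{\left(v \right)} = - 30 v$
$Z{\left(m,x \right)} = 2 x$
$d{\left(L \right)} = \frac{1}{238}$ ($d{\left(L \right)} = \frac{1}{2 \left(\left(-30\right) \left(-4\right)\right) - 2} = \frac{1}{2 \cdot 120 - 2} = \frac{1}{240 - 2} = \frac{1}{238}$)
$d{\left(-8 \right)} a{\left(19 \right)} = \frac{\frac{1}{2} \cdot \frac{1}{19} \left(-1 + 19\right)}{238} = \frac{\frac{1}{2} \cdot \frac{1}{19} \cdot 18}{238} = \frac{1}{238} \cdot \frac{9}{19} = \frac{9}{4522}$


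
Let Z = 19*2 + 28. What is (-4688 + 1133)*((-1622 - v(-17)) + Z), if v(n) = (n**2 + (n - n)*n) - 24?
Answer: 6473655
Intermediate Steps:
v(n) = -24 + n**2 (v(n) = (n**2 + 0*n) - 24 = (n**2 + 0) - 24 = n**2 - 24 = -24 + n**2)
Z = 66 (Z = 38 + 28 = 66)
(-4688 + 1133)*((-1622 - v(-17)) + Z) = (-4688 + 1133)*((-1622 - (-24 + (-17)**2)) + 66) = -3555*((-1622 - (-24 + 289)) + 66) = -3555*((-1622 - 1*265) + 66) = -3555*((-1622 - 265) + 66) = -3555*(-1887 + 66) = -3555*(-1821) = 6473655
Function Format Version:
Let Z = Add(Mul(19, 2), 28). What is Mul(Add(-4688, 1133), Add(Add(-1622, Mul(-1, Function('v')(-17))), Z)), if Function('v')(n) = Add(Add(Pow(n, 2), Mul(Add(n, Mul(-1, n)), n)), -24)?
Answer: 6473655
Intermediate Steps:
Function('v')(n) = Add(-24, Pow(n, 2)) (Function('v')(n) = Add(Add(Pow(n, 2), Mul(0, n)), -24) = Add(Add(Pow(n, 2), 0), -24) = Add(Pow(n, 2), -24) = Add(-24, Pow(n, 2)))
Z = 66 (Z = Add(38, 28) = 66)
Mul(Add(-4688, 1133), Add(Add(-1622, Mul(-1, Function('v')(-17))), Z)) = Mul(Add(-4688, 1133), Add(Add(-1622, Mul(-1, Add(-24, Pow(-17, 2)))), 66)) = Mul(-3555, Add(Add(-1622, Mul(-1, Add(-24, 289))), 66)) = Mul(-3555, Add(Add(-1622, Mul(-1, 265)), 66)) = Mul(-3555, Add(Add(-1622, -265), 66)) = Mul(-3555, Add(-1887, 66)) = Mul(-3555, -1821) = 6473655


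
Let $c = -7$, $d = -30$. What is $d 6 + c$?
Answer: $-187$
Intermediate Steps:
$d 6 + c = \left(-30\right) 6 - 7 = -180 - 7 = -187$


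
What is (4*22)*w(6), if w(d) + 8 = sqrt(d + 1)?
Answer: -704 + 88*sqrt(7) ≈ -471.17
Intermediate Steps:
w(d) = -8 + sqrt(1 + d) (w(d) = -8 + sqrt(d + 1) = -8 + sqrt(1 + d))
(4*22)*w(6) = (4*22)*(-8 + sqrt(1 + 6)) = 88*(-8 + sqrt(7)) = -704 + 88*sqrt(7)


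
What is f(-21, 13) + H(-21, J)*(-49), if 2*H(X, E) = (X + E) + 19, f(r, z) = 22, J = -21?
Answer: 1171/2 ≈ 585.50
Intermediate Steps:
H(X, E) = 19/2 + E/2 + X/2 (H(X, E) = ((X + E) + 19)/2 = ((E + X) + 19)/2 = (19 + E + X)/2 = 19/2 + E/2 + X/2)
f(-21, 13) + H(-21, J)*(-49) = 22 + (19/2 + (1/2)*(-21) + (1/2)*(-21))*(-49) = 22 + (19/2 - 21/2 - 21/2)*(-49) = 22 - 23/2*(-49) = 22 + 1127/2 = 1171/2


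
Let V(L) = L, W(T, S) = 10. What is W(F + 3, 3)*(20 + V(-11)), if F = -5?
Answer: 90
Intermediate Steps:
W(F + 3, 3)*(20 + V(-11)) = 10*(20 - 11) = 10*9 = 90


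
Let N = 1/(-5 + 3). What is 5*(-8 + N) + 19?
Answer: -47/2 ≈ -23.500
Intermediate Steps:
N = -½ (N = 1/(-2) = -½ ≈ -0.50000)
5*(-8 + N) + 19 = 5*(-8 - ½) + 19 = 5*(-17/2) + 19 = -85/2 + 19 = -47/2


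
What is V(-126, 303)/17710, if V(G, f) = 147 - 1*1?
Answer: 73/8855 ≈ 0.0082439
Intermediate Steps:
V(G, f) = 146 (V(G, f) = 147 - 1 = 146)
V(-126, 303)/17710 = 146/17710 = 146*(1/17710) = 73/8855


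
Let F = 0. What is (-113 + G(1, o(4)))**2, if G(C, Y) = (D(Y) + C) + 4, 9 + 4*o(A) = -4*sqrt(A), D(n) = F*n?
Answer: 11664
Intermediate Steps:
D(n) = 0 (D(n) = 0*n = 0)
o(A) = -9/4 - sqrt(A) (o(A) = -9/4 + (-4*sqrt(A))/4 = -9/4 - sqrt(A))
G(C, Y) = 4 + C (G(C, Y) = (0 + C) + 4 = C + 4 = 4 + C)
(-113 + G(1, o(4)))**2 = (-113 + (4 + 1))**2 = (-113 + 5)**2 = (-108)**2 = 11664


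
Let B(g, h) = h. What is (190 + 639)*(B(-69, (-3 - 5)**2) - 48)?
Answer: 13264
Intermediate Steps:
(190 + 639)*(B(-69, (-3 - 5)**2) - 48) = (190 + 639)*((-3 - 5)**2 - 48) = 829*((-8)**2 - 48) = 829*(64 - 48) = 829*16 = 13264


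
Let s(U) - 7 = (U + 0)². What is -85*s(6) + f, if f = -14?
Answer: -3669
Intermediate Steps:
s(U) = 7 + U² (s(U) = 7 + (U + 0)² = 7 + U²)
-85*s(6) + f = -85*(7 + 6²) - 14 = -85*(7 + 36) - 14 = -85*43 - 14 = -3655 - 14 = -3669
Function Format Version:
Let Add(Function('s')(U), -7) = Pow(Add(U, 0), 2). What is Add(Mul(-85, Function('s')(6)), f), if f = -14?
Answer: -3669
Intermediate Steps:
Function('s')(U) = Add(7, Pow(U, 2)) (Function('s')(U) = Add(7, Pow(Add(U, 0), 2)) = Add(7, Pow(U, 2)))
Add(Mul(-85, Function('s')(6)), f) = Add(Mul(-85, Add(7, Pow(6, 2))), -14) = Add(Mul(-85, Add(7, 36)), -14) = Add(Mul(-85, 43), -14) = Add(-3655, -14) = -3669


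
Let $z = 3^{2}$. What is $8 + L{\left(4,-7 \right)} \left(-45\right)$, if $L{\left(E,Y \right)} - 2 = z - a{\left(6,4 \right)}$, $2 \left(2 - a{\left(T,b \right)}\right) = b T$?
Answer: $-937$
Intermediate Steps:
$z = 9$
$a{\left(T,b \right)} = 2 - \frac{T b}{2}$ ($a{\left(T,b \right)} = 2 - \frac{b T}{2} = 2 - \frac{T b}{2}$)
$L{\left(E,Y \right)} = 21$ ($L{\left(E,Y \right)} = 2 - \left(-7 - 3 \cdot 4\right) = 2 + \left(9 - \left(2 - 12\right)\right) = 2 + \left(9 - -10\right) = 2 + \left(9 + 10\right) = 2 + 19 = 21$)
$8 + L{\left(4,-7 \right)} \left(-45\right) = 8 + 21 \left(-45\right) = 8 - 945 = -937$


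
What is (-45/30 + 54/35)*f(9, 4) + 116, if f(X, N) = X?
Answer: 8147/70 ≈ 116.39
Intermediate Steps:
(-45/30 + 54/35)*f(9, 4) + 116 = (-45/30 + 54/35)*9 + 116 = (-45*1/30 + 54*(1/35))*9 + 116 = (-3/2 + 54/35)*9 + 116 = (3/70)*9 + 116 = 27/70 + 116 = 8147/70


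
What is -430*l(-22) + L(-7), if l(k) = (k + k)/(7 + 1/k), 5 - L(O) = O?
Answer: 418076/153 ≈ 2732.5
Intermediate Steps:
L(O) = 5 - O
l(k) = 2*k/(7 + 1/k) (l(k) = (2*k)/(7 + 1/k) = 2*k/(7 + 1/k))
-430*l(-22) + L(-7) = -860*(-22)**2/(1 + 7*(-22)) + (5 - 1*(-7)) = -860*484/(1 - 154) + (5 + 7) = -860*484/(-153) + 12 = -860*484*(-1)/153 + 12 = -430*(-968/153) + 12 = 416240/153 + 12 = 418076/153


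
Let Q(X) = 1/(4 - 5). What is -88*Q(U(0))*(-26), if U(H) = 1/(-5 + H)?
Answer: -2288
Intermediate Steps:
Q(X) = -1 (Q(X) = 1/(-1) = -1)
-88*Q(U(0))*(-26) = -88*(-1)*(-26) = 88*(-26) = -2288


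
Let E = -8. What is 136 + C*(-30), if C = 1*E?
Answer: 376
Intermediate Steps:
C = -8 (C = 1*(-8) = -8)
136 + C*(-30) = 136 - 8*(-30) = 136 + 240 = 376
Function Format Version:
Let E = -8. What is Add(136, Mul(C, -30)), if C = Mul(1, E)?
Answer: 376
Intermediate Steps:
C = -8 (C = Mul(1, -8) = -8)
Add(136, Mul(C, -30)) = Add(136, Mul(-8, -30)) = Add(136, 240) = 376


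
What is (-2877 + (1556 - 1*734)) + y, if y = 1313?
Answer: -742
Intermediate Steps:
(-2877 + (1556 - 1*734)) + y = (-2877 + (1556 - 1*734)) + 1313 = (-2877 + (1556 - 734)) + 1313 = (-2877 + 822) + 1313 = -2055 + 1313 = -742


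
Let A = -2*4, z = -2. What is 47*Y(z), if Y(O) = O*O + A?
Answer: -188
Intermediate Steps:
A = -8
Y(O) = -8 + O² (Y(O) = O*O - 8 = O² - 8 = -8 + O²)
47*Y(z) = 47*(-8 + (-2)²) = 47*(-8 + 4) = 47*(-4) = -188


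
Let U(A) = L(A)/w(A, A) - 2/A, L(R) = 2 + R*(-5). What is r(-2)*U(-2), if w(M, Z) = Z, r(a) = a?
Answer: 10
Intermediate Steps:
L(R) = 2 - 5*R
U(A) = -2/A + (2 - 5*A)/A (U(A) = (2 - 5*A)/A - 2/A = -2/A + (2 - 5*A)/A)
r(-2)*U(-2) = -2*(-5) = 10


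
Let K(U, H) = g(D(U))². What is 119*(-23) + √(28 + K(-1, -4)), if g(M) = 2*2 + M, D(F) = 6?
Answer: -2737 + 8*√2 ≈ -2725.7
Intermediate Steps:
g(M) = 4 + M
K(U, H) = 100 (K(U, H) = (4 + 6)² = 10² = 100)
119*(-23) + √(28 + K(-1, -4)) = 119*(-23) + √(28 + 100) = -2737 + √128 = -2737 + 8*√2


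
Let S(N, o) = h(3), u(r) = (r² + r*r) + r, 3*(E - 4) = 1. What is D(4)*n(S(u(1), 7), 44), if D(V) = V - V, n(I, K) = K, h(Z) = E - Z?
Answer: 0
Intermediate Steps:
E = 13/3 (E = 4 + (⅓)*1 = 4 + ⅓ = 13/3 ≈ 4.3333)
u(r) = r + 2*r² (u(r) = (r² + r²) + r = 2*r² + r = r + 2*r²)
h(Z) = 13/3 - Z
S(N, o) = 4/3 (S(N, o) = 13/3 - 1*3 = 13/3 - 3 = 4/3)
D(V) = 0
D(4)*n(S(u(1), 7), 44) = 0*44 = 0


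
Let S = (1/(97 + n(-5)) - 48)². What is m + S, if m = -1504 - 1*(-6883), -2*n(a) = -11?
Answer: 322838719/42025 ≈ 7682.1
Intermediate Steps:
n(a) = 11/2 (n(a) = -½*(-11) = 11/2)
m = 5379 (m = -1504 + 6883 = 5379)
S = 96786244/42025 (S = (1/(97 + 11/2) - 48)² = (1/(205/2) - 48)² = (2/205 - 48)² = (-9838/205)² = 96786244/42025 ≈ 2303.1)
m + S = 5379 + 96786244/42025 = 322838719/42025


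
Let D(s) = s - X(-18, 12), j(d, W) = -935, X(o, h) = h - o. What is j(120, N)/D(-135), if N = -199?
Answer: 17/3 ≈ 5.6667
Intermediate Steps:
D(s) = -30 + s (D(s) = s - (12 - 1*(-18)) = s - (12 + 18) = s - 1*30 = s - 30 = -30 + s)
j(120, N)/D(-135) = -935/(-30 - 135) = -935/(-165) = -935*(-1/165) = 17/3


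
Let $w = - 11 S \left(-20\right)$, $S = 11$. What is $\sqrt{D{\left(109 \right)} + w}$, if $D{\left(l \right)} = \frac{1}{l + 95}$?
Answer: $\frac{\sqrt{25177731}}{102} \approx 49.194$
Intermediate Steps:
$D{\left(l \right)} = \frac{1}{95 + l}$
$w = 2420$ ($w = \left(-11\right) 11 \left(-20\right) = \left(-121\right) \left(-20\right) = 2420$)
$\sqrt{D{\left(109 \right)} + w} = \sqrt{\frac{1}{95 + 109} + 2420} = \sqrt{\frac{1}{204} + 2420} = \sqrt{\frac{493681}{204}} = \frac{\sqrt{25177731}}{102}$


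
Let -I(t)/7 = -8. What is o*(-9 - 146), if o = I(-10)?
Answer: -8680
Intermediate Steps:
I(t) = 56 (I(t) = -7*(-8) = 56)
o = 56
o*(-9 - 146) = 56*(-9 - 146) = 56*(-155) = -8680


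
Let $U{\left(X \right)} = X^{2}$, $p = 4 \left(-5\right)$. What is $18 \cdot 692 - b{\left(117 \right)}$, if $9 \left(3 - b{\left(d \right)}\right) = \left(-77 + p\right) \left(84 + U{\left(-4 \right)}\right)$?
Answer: $\frac{102377}{9} \approx 11375.0$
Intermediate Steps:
$p = -20$
$b{\left(d \right)} = \frac{9727}{9}$ ($b{\left(d \right)} = 3 - \frac{\left(-77 - 20\right) \left(84 + \left(-4\right)^{2}\right)}{9} = 3 - \frac{\left(-97\right) \left(84 + 16\right)}{9} = 3 - \frac{\left(-97\right) 100}{9} = 3 - - \frac{9700}{9} = 3 + \frac{9700}{9} = \frac{9727}{9}$)
$18 \cdot 692 - b{\left(117 \right)} = 18 \cdot 692 - \frac{9727}{9} = 12456 - \frac{9727}{9} = \frac{102377}{9}$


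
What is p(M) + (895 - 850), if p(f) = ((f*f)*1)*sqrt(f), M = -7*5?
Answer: 45 + 1225*I*sqrt(35) ≈ 45.0 + 7247.2*I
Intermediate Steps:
M = -35
p(f) = f**(5/2) (p(f) = (f**2*1)*sqrt(f) = f**2*sqrt(f) = f**(5/2))
p(M) + (895 - 850) = (-35)**(5/2) + (895 - 850) = 1225*I*sqrt(35) + 45 = 45 + 1225*I*sqrt(35)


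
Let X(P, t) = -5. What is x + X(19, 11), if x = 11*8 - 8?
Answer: 75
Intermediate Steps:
x = 80 (x = 88 - 8 = 80)
x + X(19, 11) = 80 - 5 = 75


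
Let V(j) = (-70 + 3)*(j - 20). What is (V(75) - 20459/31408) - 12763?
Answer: -516619243/31408 ≈ -16449.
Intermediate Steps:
V(j) = 1340 - 67*j (V(j) = -67*(-20 + j) = 1340 - 67*j)
(V(75) - 20459/31408) - 12763 = ((1340 - 67*75) - 20459/31408) - 12763 = ((1340 - 5025) - 20459*1/31408) - 12763 = (-3685 - 20459/31408) - 12763 = -115758939/31408 - 12763 = -516619243/31408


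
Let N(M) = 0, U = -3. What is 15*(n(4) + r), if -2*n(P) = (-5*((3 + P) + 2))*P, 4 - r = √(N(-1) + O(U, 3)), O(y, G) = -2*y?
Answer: 1410 - 15*√6 ≈ 1373.3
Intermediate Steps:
r = 4 - √6 (r = 4 - √(0 - 2*(-3)) = 4 - √(0 + 6) = 4 - √6 ≈ 1.5505)
n(P) = -P*(-25 - 5*P)/2 (n(P) = -(-5*((3 + P) + 2))*P/2 = -(-5*(5 + P))*P/2 = -(-25 - 5*P)*P/2 = -P*(-25 - 5*P)/2)
15*(n(4) + r) = 15*((5/2)*4*(5 + 4) + (4 - √6)) = 15*((5/2)*4*9 + (4 - √6)) = 15*(90 + (4 - √6)) = 15*(94 - √6) = 1410 - 15*√6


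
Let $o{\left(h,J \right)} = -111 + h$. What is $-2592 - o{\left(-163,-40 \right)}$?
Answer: $-2318$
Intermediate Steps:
$-2592 - o{\left(-163,-40 \right)} = -2592 - \left(-111 - 163\right) = -2592 - -274 = -2592 + 274 = -2318$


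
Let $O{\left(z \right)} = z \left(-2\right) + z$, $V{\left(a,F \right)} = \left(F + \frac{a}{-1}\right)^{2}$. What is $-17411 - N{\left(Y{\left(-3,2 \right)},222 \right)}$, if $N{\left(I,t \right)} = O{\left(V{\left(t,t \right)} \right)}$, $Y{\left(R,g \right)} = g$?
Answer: $-17411$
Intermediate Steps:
$V{\left(a,F \right)} = \left(F - a\right)^{2}$ ($V{\left(a,F \right)} = \left(F + a \left(-1\right)\right)^{2} = \left(F - a\right)^{2}$)
$O{\left(z \right)} = - z$ ($O{\left(z \right)} = - 2 z + z = - z$)
$N{\left(I,t \right)} = 0$ ($N{\left(I,t \right)} = - \left(t - t\right)^{2} = - 0^{2} = \left(-1\right) 0 = 0$)
$-17411 - N{\left(Y{\left(-3,2 \right)},222 \right)} = -17411 - 0 = -17411 + 0 = -17411$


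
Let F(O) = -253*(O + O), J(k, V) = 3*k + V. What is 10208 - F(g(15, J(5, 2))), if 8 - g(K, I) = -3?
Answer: 15774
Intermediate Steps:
J(k, V) = V + 3*k
g(K, I) = 11 (g(K, I) = 8 - 1*(-3) = 8 + 3 = 11)
F(O) = -506*O
10208 - F(g(15, J(5, 2))) = 10208 - (-506)*11 = 10208 - 1*(-5566) = 10208 + 5566 = 15774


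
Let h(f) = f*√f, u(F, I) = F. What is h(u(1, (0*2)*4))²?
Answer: 1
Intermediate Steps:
h(f) = f^(3/2)
h(u(1, (0*2)*4))² = (1^(3/2))² = 1² = 1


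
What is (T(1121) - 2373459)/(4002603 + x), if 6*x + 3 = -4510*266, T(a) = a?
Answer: -14234028/22815955 ≈ -0.62386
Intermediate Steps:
x = -1199663/6 (x = -1/2 + (-4510*266)/6 = -1/2 + (1/6)*(-1199660) = -1/2 - 599830/3 = -1199663/6 ≈ -1.9994e+5)
(T(1121) - 2373459)/(4002603 + x) = (1121 - 2373459)/(4002603 - 1199663/6) = -2372338/22815955/6 = -2372338*6/22815955 = -14234028/22815955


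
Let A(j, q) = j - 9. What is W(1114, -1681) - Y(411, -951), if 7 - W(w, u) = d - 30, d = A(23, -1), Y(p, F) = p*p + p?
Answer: -169309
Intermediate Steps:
A(j, q) = -9 + j
Y(p, F) = p + p² (Y(p, F) = p² + p = p + p²)
d = 14 (d = -9 + 23 = 14)
W(w, u) = 23 (W(w, u) = 7 - (14 - 30) = 7 - 1*(-16) = 7 + 16 = 23)
W(1114, -1681) - Y(411, -951) = 23 - 411*(1 + 411) = 23 - 411*412 = 23 - 1*169332 = 23 - 169332 = -169309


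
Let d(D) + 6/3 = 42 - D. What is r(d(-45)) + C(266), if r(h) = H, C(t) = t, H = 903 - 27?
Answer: 1142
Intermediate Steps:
d(D) = 40 - D (d(D) = -2 + (42 - D) = 40 - D)
H = 876
r(h) = 876
r(d(-45)) + C(266) = 876 + 266 = 1142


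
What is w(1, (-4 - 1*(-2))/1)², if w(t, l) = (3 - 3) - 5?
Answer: 25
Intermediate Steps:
w(t, l) = -5 (w(t, l) = 0 - 5 = -5)
w(1, (-4 - 1*(-2))/1)² = (-5)² = 25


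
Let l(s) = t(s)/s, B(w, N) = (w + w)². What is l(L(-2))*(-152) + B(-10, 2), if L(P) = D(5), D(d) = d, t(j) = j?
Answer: 248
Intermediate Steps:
B(w, N) = 4*w² (B(w, N) = (2*w)² = 4*w²)
L(P) = 5
l(s) = 1 (l(s) = s/s = 1)
l(L(-2))*(-152) + B(-10, 2) = 1*(-152) + 4*(-10)² = -152 + 4*100 = -152 + 400 = 248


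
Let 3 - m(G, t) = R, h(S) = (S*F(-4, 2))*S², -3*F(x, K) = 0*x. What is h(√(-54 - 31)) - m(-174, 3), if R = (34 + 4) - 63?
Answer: -28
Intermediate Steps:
R = -25 (R = 38 - 63 = -25)
F(x, K) = 0 (F(x, K) = -0*x = -⅓*0 = 0)
h(S) = 0 (h(S) = (S*0)*S² = 0*S² = 0)
m(G, t) = 28 (m(G, t) = 3 - 1*(-25) = 3 + 25 = 28)
h(√(-54 - 31)) - m(-174, 3) = 0 - 1*28 = 0 - 28 = -28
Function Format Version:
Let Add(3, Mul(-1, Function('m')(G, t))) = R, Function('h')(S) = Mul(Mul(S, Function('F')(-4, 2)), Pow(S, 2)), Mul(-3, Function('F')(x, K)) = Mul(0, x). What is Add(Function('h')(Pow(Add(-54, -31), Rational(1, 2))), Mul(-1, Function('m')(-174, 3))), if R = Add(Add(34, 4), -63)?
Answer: -28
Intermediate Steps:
R = -25 (R = Add(38, -63) = -25)
Function('F')(x, K) = 0 (Function('F')(x, K) = Mul(Rational(-1, 3), Mul(0, x)) = Mul(Rational(-1, 3), 0) = 0)
Function('h')(S) = 0 (Function('h')(S) = Mul(Mul(S, 0), Pow(S, 2)) = Mul(0, Pow(S, 2)) = 0)
Function('m')(G, t) = 28 (Function('m')(G, t) = Add(3, Mul(-1, -25)) = Add(3, 25) = 28)
Add(Function('h')(Pow(Add(-54, -31), Rational(1, 2))), Mul(-1, Function('m')(-174, 3))) = Add(0, Mul(-1, 28)) = Add(0, -28) = -28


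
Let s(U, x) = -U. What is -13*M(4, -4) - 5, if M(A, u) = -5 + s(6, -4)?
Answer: 138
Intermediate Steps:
M(A, u) = -11 (M(A, u) = -5 - 1*6 = -5 - 6 = -11)
-13*M(4, -4) - 5 = -13*(-11) - 5 = 143 - 5 = 138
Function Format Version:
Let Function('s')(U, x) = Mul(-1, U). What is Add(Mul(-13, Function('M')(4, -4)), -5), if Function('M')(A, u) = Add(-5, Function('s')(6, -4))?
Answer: 138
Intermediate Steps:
Function('M')(A, u) = -11 (Function('M')(A, u) = Add(-5, Mul(-1, 6)) = Add(-5, -6) = -11)
Add(Mul(-13, Function('M')(4, -4)), -5) = Add(Mul(-13, -11), -5) = Add(143, -5) = 138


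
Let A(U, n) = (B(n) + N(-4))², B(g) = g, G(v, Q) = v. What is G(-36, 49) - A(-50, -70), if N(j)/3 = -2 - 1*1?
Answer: -6277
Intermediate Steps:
N(j) = -9 (N(j) = 3*(-2 - 1*1) = 3*(-2 - 1) = 3*(-3) = -9)
A(U, n) = (-9 + n)² (A(U, n) = (n - 9)² = (-9 + n)²)
G(-36, 49) - A(-50, -70) = -36 - (-9 - 70)² = -36 - 1*(-79)² = -36 - 1*6241 = -36 - 6241 = -6277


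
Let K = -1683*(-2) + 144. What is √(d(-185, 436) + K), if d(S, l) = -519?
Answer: √2991 ≈ 54.690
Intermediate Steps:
K = 3510 (K = -33*(-102) + 144 = 3366 + 144 = 3510)
√(d(-185, 436) + K) = √(-519 + 3510) = √2991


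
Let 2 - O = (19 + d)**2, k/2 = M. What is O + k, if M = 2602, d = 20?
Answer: 3685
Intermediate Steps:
k = 5204 (k = 2*2602 = 5204)
O = -1519 (O = 2 - (19 + 20)**2 = 2 - 1*39**2 = 2 - 1*1521 = 2 - 1521 = -1519)
O + k = -1519 + 5204 = 3685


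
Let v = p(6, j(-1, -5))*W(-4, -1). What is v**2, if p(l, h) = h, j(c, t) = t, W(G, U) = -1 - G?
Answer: 225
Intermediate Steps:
v = -15 (v = -5*(-1 - 1*(-4)) = -5*(-1 + 4) = -5*3 = -15)
v**2 = (-15)**2 = 225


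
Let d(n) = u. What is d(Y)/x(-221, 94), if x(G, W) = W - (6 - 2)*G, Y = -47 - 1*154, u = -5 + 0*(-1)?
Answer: -5/978 ≈ -0.0051125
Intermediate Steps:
u = -5 (u = -5 + 0 = -5)
Y = -201 (Y = -47 - 154 = -201)
d(n) = -5
x(G, W) = W - 4*G
d(Y)/x(-221, 94) = -5/(94 - 4*(-221)) = -5/(94 + 884) = -5/978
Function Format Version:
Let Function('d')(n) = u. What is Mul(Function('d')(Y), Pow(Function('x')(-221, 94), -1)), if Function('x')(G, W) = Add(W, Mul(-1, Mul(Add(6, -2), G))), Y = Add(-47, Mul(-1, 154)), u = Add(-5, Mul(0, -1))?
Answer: Rational(-5, 978) ≈ -0.0051125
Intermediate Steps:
u = -5 (u = Add(-5, 0) = -5)
Y = -201 (Y = Add(-47, -154) = -201)
Function('d')(n) = -5
Function('x')(G, W) = Add(W, Mul(-4, G)) (Function('x')(G, W) = Add(W, Mul(-1, Mul(4, G))) = Add(W, Mul(-4, G)))
Mul(Function('d')(Y), Pow(Function('x')(-221, 94), -1)) = Mul(-5, Pow(Add(94, Mul(-4, -221)), -1)) = Mul(-5, Pow(Add(94, 884), -1)) = Mul(-5, Pow(978, -1)) = Mul(-5, Rational(1, 978)) = Rational(-5, 978)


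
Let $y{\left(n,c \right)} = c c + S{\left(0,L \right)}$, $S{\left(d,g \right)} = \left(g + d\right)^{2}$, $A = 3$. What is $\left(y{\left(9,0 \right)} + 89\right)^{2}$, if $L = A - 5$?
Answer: $8649$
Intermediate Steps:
$L = -2$ ($L = 3 - 5 = -2$)
$S{\left(d,g \right)} = \left(d + g\right)^{2}$
$y{\left(n,c \right)} = 4 + c^{2}$ ($y{\left(n,c \right)} = c c + \left(0 - 2\right)^{2} = c^{2} + \left(-2\right)^{2} = c^{2} + 4 = 4 + c^{2}$)
$\left(y{\left(9,0 \right)} + 89\right)^{2} = \left(\left(4 + 0^{2}\right) + 89\right)^{2} = \left(\left(4 + 0\right) + 89\right)^{2} = \left(4 + 89\right)^{2} = 93^{2} = 8649$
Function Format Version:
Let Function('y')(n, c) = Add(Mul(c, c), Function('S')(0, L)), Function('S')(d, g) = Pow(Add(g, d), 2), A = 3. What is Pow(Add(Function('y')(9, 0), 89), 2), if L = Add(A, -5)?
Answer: 8649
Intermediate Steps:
L = -2 (L = Add(3, -5) = -2)
Function('S')(d, g) = Pow(Add(d, g), 2)
Function('y')(n, c) = Add(4, Pow(c, 2)) (Function('y')(n, c) = Add(Mul(c, c), Pow(Add(0, -2), 2)) = Add(Pow(c, 2), Pow(-2, 2)) = Add(Pow(c, 2), 4) = Add(4, Pow(c, 2)))
Pow(Add(Function('y')(9, 0), 89), 2) = Pow(Add(Add(4, Pow(0, 2)), 89), 2) = Pow(Add(Add(4, 0), 89), 2) = Pow(Add(4, 89), 2) = Pow(93, 2) = 8649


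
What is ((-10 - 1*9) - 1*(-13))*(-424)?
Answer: 2544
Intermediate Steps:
((-10 - 1*9) - 1*(-13))*(-424) = ((-10 - 9) + 13)*(-424) = (-19 + 13)*(-424) = -6*(-424) = 2544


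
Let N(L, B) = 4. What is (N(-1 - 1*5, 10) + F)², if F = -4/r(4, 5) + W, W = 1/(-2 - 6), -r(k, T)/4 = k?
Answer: 1089/64 ≈ 17.016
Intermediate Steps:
r(k, T) = -4*k
W = -⅛ (W = 1/(-8) = -⅛ ≈ -0.12500)
F = ⅛ (F = -4/((-4*4)) - ⅛ = -4/(-16) - ⅛ = -4*(-1/16) - ⅛ = ¼ - ⅛ = ⅛ ≈ 0.12500)
(N(-1 - 1*5, 10) + F)² = (4 + ⅛)² = (33/8)² = 1089/64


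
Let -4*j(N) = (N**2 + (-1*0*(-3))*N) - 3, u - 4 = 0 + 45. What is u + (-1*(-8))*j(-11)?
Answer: -187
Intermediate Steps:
u = 49 (u = 4 + (0 + 45) = 4 + 45 = 49)
j(N) = 3/4 - N**2/4 (j(N) = -((N**2 + (-1*0*(-3))*N) - 3)/4 = -((N**2 + (0*(-3))*N) - 3)/4 = -((N**2 + 0*N) - 3)/4 = -((N**2 + 0) - 3)/4 = -(N**2 - 3)/4 = -(-3 + N**2)/4 = 3/4 - N**2/4)
u + (-1*(-8))*j(-11) = 49 + (-1*(-8))*(3/4 - 1/4*(-11)**2) = 49 + 8*(3/4 - 1/4*121) = 49 + 8*(3/4 - 121/4) = 49 + 8*(-59/2) = 49 - 236 = -187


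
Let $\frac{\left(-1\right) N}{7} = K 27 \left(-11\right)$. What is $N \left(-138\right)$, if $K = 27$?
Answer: $-7746354$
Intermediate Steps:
$N = 56133$ ($N = - 7 \cdot 27 \cdot 27 \left(-11\right) = - 7 \cdot 729 \left(-11\right) = \left(-7\right) \left(-8019\right) = 56133$)
$N \left(-138\right) = 56133 \left(-138\right) = -7746354$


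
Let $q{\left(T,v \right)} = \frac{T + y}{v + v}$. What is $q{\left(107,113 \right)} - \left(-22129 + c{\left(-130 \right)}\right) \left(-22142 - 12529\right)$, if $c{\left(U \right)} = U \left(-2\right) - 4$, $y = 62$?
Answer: $- \frac{171389084789}{226} \approx -7.5836 \cdot 10^{8}$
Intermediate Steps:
$q{\left(T,v \right)} = \frac{62 + T}{2 v}$ ($q{\left(T,v \right)} = \frac{T + 62}{v + v} = \frac{62 + T}{2 v}$)
$c{\left(U \right)} = -4 - 2 U$ ($c{\left(U \right)} = - 2 U - 4 = -4 - 2 U$)
$q{\left(107,113 \right)} - \left(-22129 + c{\left(-130 \right)}\right) \left(-22142 - 12529\right) = \frac{62 + 107}{2 \cdot 113} - \left(-22129 - -256\right) \left(-22142 - 12529\right) = \frac{1}{2} \cdot \frac{1}{113} \cdot 169 - \left(-22129 + \left(-4 + 260\right)\right) \left(-34671\right) = \frac{169}{226} - \left(-22129 + 256\right) \left(-34671\right) = \frac{169}{226} - \left(-21873\right) \left(-34671\right) = \frac{169}{226} - 758358783 = - \frac{171389084789}{226}$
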